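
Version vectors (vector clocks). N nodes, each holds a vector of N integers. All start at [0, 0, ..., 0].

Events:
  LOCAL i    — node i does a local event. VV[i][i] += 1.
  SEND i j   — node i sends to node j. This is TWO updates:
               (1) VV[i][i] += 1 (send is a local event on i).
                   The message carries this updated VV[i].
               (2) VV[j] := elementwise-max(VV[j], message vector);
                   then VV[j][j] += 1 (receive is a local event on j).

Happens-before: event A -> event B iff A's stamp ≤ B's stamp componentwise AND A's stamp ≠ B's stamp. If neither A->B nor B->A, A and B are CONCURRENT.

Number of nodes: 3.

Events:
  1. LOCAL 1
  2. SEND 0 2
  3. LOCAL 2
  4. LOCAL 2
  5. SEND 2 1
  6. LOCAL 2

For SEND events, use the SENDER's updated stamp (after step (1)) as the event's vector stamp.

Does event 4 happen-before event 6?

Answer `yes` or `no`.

Answer: yes

Derivation:
Initial: VV[0]=[0, 0, 0]
Initial: VV[1]=[0, 0, 0]
Initial: VV[2]=[0, 0, 0]
Event 1: LOCAL 1: VV[1][1]++ -> VV[1]=[0, 1, 0]
Event 2: SEND 0->2: VV[0][0]++ -> VV[0]=[1, 0, 0], msg_vec=[1, 0, 0]; VV[2]=max(VV[2],msg_vec) then VV[2][2]++ -> VV[2]=[1, 0, 1]
Event 3: LOCAL 2: VV[2][2]++ -> VV[2]=[1, 0, 2]
Event 4: LOCAL 2: VV[2][2]++ -> VV[2]=[1, 0, 3]
Event 5: SEND 2->1: VV[2][2]++ -> VV[2]=[1, 0, 4], msg_vec=[1, 0, 4]; VV[1]=max(VV[1],msg_vec) then VV[1][1]++ -> VV[1]=[1, 2, 4]
Event 6: LOCAL 2: VV[2][2]++ -> VV[2]=[1, 0, 5]
Event 4 stamp: [1, 0, 3]
Event 6 stamp: [1, 0, 5]
[1, 0, 3] <= [1, 0, 5]? True. Equal? False. Happens-before: True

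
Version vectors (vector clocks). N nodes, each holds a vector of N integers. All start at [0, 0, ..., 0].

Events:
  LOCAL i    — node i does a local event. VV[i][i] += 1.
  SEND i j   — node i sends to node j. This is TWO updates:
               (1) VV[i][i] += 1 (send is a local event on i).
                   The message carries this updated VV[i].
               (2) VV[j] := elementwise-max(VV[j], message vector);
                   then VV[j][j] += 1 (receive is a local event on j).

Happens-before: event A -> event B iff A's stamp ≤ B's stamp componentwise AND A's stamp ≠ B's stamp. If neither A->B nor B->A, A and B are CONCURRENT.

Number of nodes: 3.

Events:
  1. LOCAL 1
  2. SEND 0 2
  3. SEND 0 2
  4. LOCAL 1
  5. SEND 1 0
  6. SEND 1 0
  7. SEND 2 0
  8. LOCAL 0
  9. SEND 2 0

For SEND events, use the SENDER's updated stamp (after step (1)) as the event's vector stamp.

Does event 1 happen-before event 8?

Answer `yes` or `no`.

Answer: yes

Derivation:
Initial: VV[0]=[0, 0, 0]
Initial: VV[1]=[0, 0, 0]
Initial: VV[2]=[0, 0, 0]
Event 1: LOCAL 1: VV[1][1]++ -> VV[1]=[0, 1, 0]
Event 2: SEND 0->2: VV[0][0]++ -> VV[0]=[1, 0, 0], msg_vec=[1, 0, 0]; VV[2]=max(VV[2],msg_vec) then VV[2][2]++ -> VV[2]=[1, 0, 1]
Event 3: SEND 0->2: VV[0][0]++ -> VV[0]=[2, 0, 0], msg_vec=[2, 0, 0]; VV[2]=max(VV[2],msg_vec) then VV[2][2]++ -> VV[2]=[2, 0, 2]
Event 4: LOCAL 1: VV[1][1]++ -> VV[1]=[0, 2, 0]
Event 5: SEND 1->0: VV[1][1]++ -> VV[1]=[0, 3, 0], msg_vec=[0, 3, 0]; VV[0]=max(VV[0],msg_vec) then VV[0][0]++ -> VV[0]=[3, 3, 0]
Event 6: SEND 1->0: VV[1][1]++ -> VV[1]=[0, 4, 0], msg_vec=[0, 4, 0]; VV[0]=max(VV[0],msg_vec) then VV[0][0]++ -> VV[0]=[4, 4, 0]
Event 7: SEND 2->0: VV[2][2]++ -> VV[2]=[2, 0, 3], msg_vec=[2, 0, 3]; VV[0]=max(VV[0],msg_vec) then VV[0][0]++ -> VV[0]=[5, 4, 3]
Event 8: LOCAL 0: VV[0][0]++ -> VV[0]=[6, 4, 3]
Event 9: SEND 2->0: VV[2][2]++ -> VV[2]=[2, 0, 4], msg_vec=[2, 0, 4]; VV[0]=max(VV[0],msg_vec) then VV[0][0]++ -> VV[0]=[7, 4, 4]
Event 1 stamp: [0, 1, 0]
Event 8 stamp: [6, 4, 3]
[0, 1, 0] <= [6, 4, 3]? True. Equal? False. Happens-before: True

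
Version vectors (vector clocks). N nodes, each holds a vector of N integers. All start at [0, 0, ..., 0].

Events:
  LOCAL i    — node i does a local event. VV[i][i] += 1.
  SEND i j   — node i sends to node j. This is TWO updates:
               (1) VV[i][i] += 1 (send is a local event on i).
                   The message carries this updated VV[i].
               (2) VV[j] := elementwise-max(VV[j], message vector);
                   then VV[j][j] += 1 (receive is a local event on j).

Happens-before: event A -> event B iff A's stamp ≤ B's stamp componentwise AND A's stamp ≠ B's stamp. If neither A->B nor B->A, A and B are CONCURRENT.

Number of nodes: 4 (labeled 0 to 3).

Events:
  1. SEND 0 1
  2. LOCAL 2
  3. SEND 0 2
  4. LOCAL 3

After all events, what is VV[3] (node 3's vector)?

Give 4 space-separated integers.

Answer: 0 0 0 1

Derivation:
Initial: VV[0]=[0, 0, 0, 0]
Initial: VV[1]=[0, 0, 0, 0]
Initial: VV[2]=[0, 0, 0, 0]
Initial: VV[3]=[0, 0, 0, 0]
Event 1: SEND 0->1: VV[0][0]++ -> VV[0]=[1, 0, 0, 0], msg_vec=[1, 0, 0, 0]; VV[1]=max(VV[1],msg_vec) then VV[1][1]++ -> VV[1]=[1, 1, 0, 0]
Event 2: LOCAL 2: VV[2][2]++ -> VV[2]=[0, 0, 1, 0]
Event 3: SEND 0->2: VV[0][0]++ -> VV[0]=[2, 0, 0, 0], msg_vec=[2, 0, 0, 0]; VV[2]=max(VV[2],msg_vec) then VV[2][2]++ -> VV[2]=[2, 0, 2, 0]
Event 4: LOCAL 3: VV[3][3]++ -> VV[3]=[0, 0, 0, 1]
Final vectors: VV[0]=[2, 0, 0, 0]; VV[1]=[1, 1, 0, 0]; VV[2]=[2, 0, 2, 0]; VV[3]=[0, 0, 0, 1]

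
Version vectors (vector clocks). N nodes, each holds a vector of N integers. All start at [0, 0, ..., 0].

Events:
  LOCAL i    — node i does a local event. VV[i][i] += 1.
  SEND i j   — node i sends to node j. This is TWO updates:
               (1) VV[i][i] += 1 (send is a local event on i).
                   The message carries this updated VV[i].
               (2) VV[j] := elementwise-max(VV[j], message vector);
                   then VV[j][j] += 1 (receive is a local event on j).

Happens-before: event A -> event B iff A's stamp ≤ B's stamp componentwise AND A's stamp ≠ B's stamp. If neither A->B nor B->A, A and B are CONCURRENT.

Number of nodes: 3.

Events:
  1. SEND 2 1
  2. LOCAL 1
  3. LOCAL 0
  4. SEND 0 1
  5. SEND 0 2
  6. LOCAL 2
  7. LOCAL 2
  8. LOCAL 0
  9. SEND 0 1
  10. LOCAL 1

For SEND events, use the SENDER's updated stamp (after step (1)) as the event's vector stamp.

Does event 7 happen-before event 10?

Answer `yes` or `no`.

Initial: VV[0]=[0, 0, 0]
Initial: VV[1]=[0, 0, 0]
Initial: VV[2]=[0, 0, 0]
Event 1: SEND 2->1: VV[2][2]++ -> VV[2]=[0, 0, 1], msg_vec=[0, 0, 1]; VV[1]=max(VV[1],msg_vec) then VV[1][1]++ -> VV[1]=[0, 1, 1]
Event 2: LOCAL 1: VV[1][1]++ -> VV[1]=[0, 2, 1]
Event 3: LOCAL 0: VV[0][0]++ -> VV[0]=[1, 0, 0]
Event 4: SEND 0->1: VV[0][0]++ -> VV[0]=[2, 0, 0], msg_vec=[2, 0, 0]; VV[1]=max(VV[1],msg_vec) then VV[1][1]++ -> VV[1]=[2, 3, 1]
Event 5: SEND 0->2: VV[0][0]++ -> VV[0]=[3, 0, 0], msg_vec=[3, 0, 0]; VV[2]=max(VV[2],msg_vec) then VV[2][2]++ -> VV[2]=[3, 0, 2]
Event 6: LOCAL 2: VV[2][2]++ -> VV[2]=[3, 0, 3]
Event 7: LOCAL 2: VV[2][2]++ -> VV[2]=[3, 0, 4]
Event 8: LOCAL 0: VV[0][0]++ -> VV[0]=[4, 0, 0]
Event 9: SEND 0->1: VV[0][0]++ -> VV[0]=[5, 0, 0], msg_vec=[5, 0, 0]; VV[1]=max(VV[1],msg_vec) then VV[1][1]++ -> VV[1]=[5, 4, 1]
Event 10: LOCAL 1: VV[1][1]++ -> VV[1]=[5, 5, 1]
Event 7 stamp: [3, 0, 4]
Event 10 stamp: [5, 5, 1]
[3, 0, 4] <= [5, 5, 1]? False. Equal? False. Happens-before: False

Answer: no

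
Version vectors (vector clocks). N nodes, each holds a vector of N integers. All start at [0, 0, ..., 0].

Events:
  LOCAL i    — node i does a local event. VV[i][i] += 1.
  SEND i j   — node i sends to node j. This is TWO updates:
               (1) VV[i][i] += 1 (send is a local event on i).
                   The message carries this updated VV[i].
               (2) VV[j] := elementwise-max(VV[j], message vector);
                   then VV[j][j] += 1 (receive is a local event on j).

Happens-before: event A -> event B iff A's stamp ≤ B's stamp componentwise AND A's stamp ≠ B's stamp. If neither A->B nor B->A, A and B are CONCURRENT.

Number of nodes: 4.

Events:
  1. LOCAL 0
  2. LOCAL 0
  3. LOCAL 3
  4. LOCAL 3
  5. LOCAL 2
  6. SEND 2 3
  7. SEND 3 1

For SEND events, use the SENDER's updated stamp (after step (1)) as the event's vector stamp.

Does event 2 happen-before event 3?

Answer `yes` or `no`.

Answer: no

Derivation:
Initial: VV[0]=[0, 0, 0, 0]
Initial: VV[1]=[0, 0, 0, 0]
Initial: VV[2]=[0, 0, 0, 0]
Initial: VV[3]=[0, 0, 0, 0]
Event 1: LOCAL 0: VV[0][0]++ -> VV[0]=[1, 0, 0, 0]
Event 2: LOCAL 0: VV[0][0]++ -> VV[0]=[2, 0, 0, 0]
Event 3: LOCAL 3: VV[3][3]++ -> VV[3]=[0, 0, 0, 1]
Event 4: LOCAL 3: VV[3][3]++ -> VV[3]=[0, 0, 0, 2]
Event 5: LOCAL 2: VV[2][2]++ -> VV[2]=[0, 0, 1, 0]
Event 6: SEND 2->3: VV[2][2]++ -> VV[2]=[0, 0, 2, 0], msg_vec=[0, 0, 2, 0]; VV[3]=max(VV[3],msg_vec) then VV[3][3]++ -> VV[3]=[0, 0, 2, 3]
Event 7: SEND 3->1: VV[3][3]++ -> VV[3]=[0, 0, 2, 4], msg_vec=[0, 0, 2, 4]; VV[1]=max(VV[1],msg_vec) then VV[1][1]++ -> VV[1]=[0, 1, 2, 4]
Event 2 stamp: [2, 0, 0, 0]
Event 3 stamp: [0, 0, 0, 1]
[2, 0, 0, 0] <= [0, 0, 0, 1]? False. Equal? False. Happens-before: False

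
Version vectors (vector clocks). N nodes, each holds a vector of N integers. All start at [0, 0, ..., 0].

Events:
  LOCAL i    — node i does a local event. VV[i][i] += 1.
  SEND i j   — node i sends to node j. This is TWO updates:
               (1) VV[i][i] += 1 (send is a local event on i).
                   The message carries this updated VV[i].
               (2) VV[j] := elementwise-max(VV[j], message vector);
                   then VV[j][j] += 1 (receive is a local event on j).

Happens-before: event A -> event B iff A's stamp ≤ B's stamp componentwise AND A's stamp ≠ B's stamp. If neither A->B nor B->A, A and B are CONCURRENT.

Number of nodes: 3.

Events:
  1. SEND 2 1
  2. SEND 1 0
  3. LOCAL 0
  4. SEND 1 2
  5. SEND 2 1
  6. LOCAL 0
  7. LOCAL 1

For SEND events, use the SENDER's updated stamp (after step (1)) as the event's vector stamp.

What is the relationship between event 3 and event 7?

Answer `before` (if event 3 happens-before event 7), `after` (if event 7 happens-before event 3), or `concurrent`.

Answer: concurrent

Derivation:
Initial: VV[0]=[0, 0, 0]
Initial: VV[1]=[0, 0, 0]
Initial: VV[2]=[0, 0, 0]
Event 1: SEND 2->1: VV[2][2]++ -> VV[2]=[0, 0, 1], msg_vec=[0, 0, 1]; VV[1]=max(VV[1],msg_vec) then VV[1][1]++ -> VV[1]=[0, 1, 1]
Event 2: SEND 1->0: VV[1][1]++ -> VV[1]=[0, 2, 1], msg_vec=[0, 2, 1]; VV[0]=max(VV[0],msg_vec) then VV[0][0]++ -> VV[0]=[1, 2, 1]
Event 3: LOCAL 0: VV[0][0]++ -> VV[0]=[2, 2, 1]
Event 4: SEND 1->2: VV[1][1]++ -> VV[1]=[0, 3, 1], msg_vec=[0, 3, 1]; VV[2]=max(VV[2],msg_vec) then VV[2][2]++ -> VV[2]=[0, 3, 2]
Event 5: SEND 2->1: VV[2][2]++ -> VV[2]=[0, 3, 3], msg_vec=[0, 3, 3]; VV[1]=max(VV[1],msg_vec) then VV[1][1]++ -> VV[1]=[0, 4, 3]
Event 6: LOCAL 0: VV[0][0]++ -> VV[0]=[3, 2, 1]
Event 7: LOCAL 1: VV[1][1]++ -> VV[1]=[0, 5, 3]
Event 3 stamp: [2, 2, 1]
Event 7 stamp: [0, 5, 3]
[2, 2, 1] <= [0, 5, 3]? False
[0, 5, 3] <= [2, 2, 1]? False
Relation: concurrent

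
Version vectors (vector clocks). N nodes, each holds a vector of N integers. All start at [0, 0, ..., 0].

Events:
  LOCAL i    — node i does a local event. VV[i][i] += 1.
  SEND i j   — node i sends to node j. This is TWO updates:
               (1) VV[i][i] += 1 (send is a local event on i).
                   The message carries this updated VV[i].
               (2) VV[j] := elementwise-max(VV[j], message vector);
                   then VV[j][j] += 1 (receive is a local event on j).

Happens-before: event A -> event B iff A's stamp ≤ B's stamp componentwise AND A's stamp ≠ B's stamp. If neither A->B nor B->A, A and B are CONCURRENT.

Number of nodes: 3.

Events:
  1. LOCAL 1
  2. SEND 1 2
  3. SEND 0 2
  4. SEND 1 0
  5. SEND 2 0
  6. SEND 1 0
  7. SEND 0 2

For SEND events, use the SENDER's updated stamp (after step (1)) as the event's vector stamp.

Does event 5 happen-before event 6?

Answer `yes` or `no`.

Answer: no

Derivation:
Initial: VV[0]=[0, 0, 0]
Initial: VV[1]=[0, 0, 0]
Initial: VV[2]=[0, 0, 0]
Event 1: LOCAL 1: VV[1][1]++ -> VV[1]=[0, 1, 0]
Event 2: SEND 1->2: VV[1][1]++ -> VV[1]=[0, 2, 0], msg_vec=[0, 2, 0]; VV[2]=max(VV[2],msg_vec) then VV[2][2]++ -> VV[2]=[0, 2, 1]
Event 3: SEND 0->2: VV[0][0]++ -> VV[0]=[1, 0, 0], msg_vec=[1, 0, 0]; VV[2]=max(VV[2],msg_vec) then VV[2][2]++ -> VV[2]=[1, 2, 2]
Event 4: SEND 1->0: VV[1][1]++ -> VV[1]=[0, 3, 0], msg_vec=[0, 3, 0]; VV[0]=max(VV[0],msg_vec) then VV[0][0]++ -> VV[0]=[2, 3, 0]
Event 5: SEND 2->0: VV[2][2]++ -> VV[2]=[1, 2, 3], msg_vec=[1, 2, 3]; VV[0]=max(VV[0],msg_vec) then VV[0][0]++ -> VV[0]=[3, 3, 3]
Event 6: SEND 1->0: VV[1][1]++ -> VV[1]=[0, 4, 0], msg_vec=[0, 4, 0]; VV[0]=max(VV[0],msg_vec) then VV[0][0]++ -> VV[0]=[4, 4, 3]
Event 7: SEND 0->2: VV[0][0]++ -> VV[0]=[5, 4, 3], msg_vec=[5, 4, 3]; VV[2]=max(VV[2],msg_vec) then VV[2][2]++ -> VV[2]=[5, 4, 4]
Event 5 stamp: [1, 2, 3]
Event 6 stamp: [0, 4, 0]
[1, 2, 3] <= [0, 4, 0]? False. Equal? False. Happens-before: False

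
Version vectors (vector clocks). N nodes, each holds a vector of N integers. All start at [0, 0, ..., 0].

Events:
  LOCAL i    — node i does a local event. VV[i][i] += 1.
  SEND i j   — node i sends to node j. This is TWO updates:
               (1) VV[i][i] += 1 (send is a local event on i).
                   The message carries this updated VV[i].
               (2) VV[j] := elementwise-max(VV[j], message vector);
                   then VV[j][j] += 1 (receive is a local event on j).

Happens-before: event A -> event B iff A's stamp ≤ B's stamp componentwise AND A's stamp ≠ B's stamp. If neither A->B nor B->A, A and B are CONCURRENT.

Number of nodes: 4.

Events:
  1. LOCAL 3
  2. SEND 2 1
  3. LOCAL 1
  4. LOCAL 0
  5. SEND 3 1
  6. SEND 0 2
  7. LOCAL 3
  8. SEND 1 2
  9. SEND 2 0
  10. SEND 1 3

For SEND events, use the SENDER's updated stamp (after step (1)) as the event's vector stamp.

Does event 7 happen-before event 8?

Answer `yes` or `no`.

Answer: no

Derivation:
Initial: VV[0]=[0, 0, 0, 0]
Initial: VV[1]=[0, 0, 0, 0]
Initial: VV[2]=[0, 0, 0, 0]
Initial: VV[3]=[0, 0, 0, 0]
Event 1: LOCAL 3: VV[3][3]++ -> VV[3]=[0, 0, 0, 1]
Event 2: SEND 2->1: VV[2][2]++ -> VV[2]=[0, 0, 1, 0], msg_vec=[0, 0, 1, 0]; VV[1]=max(VV[1],msg_vec) then VV[1][1]++ -> VV[1]=[0, 1, 1, 0]
Event 3: LOCAL 1: VV[1][1]++ -> VV[1]=[0, 2, 1, 0]
Event 4: LOCAL 0: VV[0][0]++ -> VV[0]=[1, 0, 0, 0]
Event 5: SEND 3->1: VV[3][3]++ -> VV[3]=[0, 0, 0, 2], msg_vec=[0, 0, 0, 2]; VV[1]=max(VV[1],msg_vec) then VV[1][1]++ -> VV[1]=[0, 3, 1, 2]
Event 6: SEND 0->2: VV[0][0]++ -> VV[0]=[2, 0, 0, 0], msg_vec=[2, 0, 0, 0]; VV[2]=max(VV[2],msg_vec) then VV[2][2]++ -> VV[2]=[2, 0, 2, 0]
Event 7: LOCAL 3: VV[3][3]++ -> VV[3]=[0, 0, 0, 3]
Event 8: SEND 1->2: VV[1][1]++ -> VV[1]=[0, 4, 1, 2], msg_vec=[0, 4, 1, 2]; VV[2]=max(VV[2],msg_vec) then VV[2][2]++ -> VV[2]=[2, 4, 3, 2]
Event 9: SEND 2->0: VV[2][2]++ -> VV[2]=[2, 4, 4, 2], msg_vec=[2, 4, 4, 2]; VV[0]=max(VV[0],msg_vec) then VV[0][0]++ -> VV[0]=[3, 4, 4, 2]
Event 10: SEND 1->3: VV[1][1]++ -> VV[1]=[0, 5, 1, 2], msg_vec=[0, 5, 1, 2]; VV[3]=max(VV[3],msg_vec) then VV[3][3]++ -> VV[3]=[0, 5, 1, 4]
Event 7 stamp: [0, 0, 0, 3]
Event 8 stamp: [0, 4, 1, 2]
[0, 0, 0, 3] <= [0, 4, 1, 2]? False. Equal? False. Happens-before: False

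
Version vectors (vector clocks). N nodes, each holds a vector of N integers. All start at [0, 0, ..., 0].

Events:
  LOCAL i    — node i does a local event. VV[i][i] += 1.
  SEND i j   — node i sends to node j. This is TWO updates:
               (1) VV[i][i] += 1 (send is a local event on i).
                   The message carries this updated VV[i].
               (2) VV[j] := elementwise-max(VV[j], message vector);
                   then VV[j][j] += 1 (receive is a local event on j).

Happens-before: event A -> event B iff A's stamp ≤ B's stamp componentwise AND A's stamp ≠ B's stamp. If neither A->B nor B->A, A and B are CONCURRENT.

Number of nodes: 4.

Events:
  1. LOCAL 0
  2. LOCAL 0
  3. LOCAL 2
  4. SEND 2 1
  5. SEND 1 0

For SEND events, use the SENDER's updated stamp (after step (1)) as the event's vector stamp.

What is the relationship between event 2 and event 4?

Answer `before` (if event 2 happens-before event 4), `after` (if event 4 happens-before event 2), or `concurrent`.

Answer: concurrent

Derivation:
Initial: VV[0]=[0, 0, 0, 0]
Initial: VV[1]=[0, 0, 0, 0]
Initial: VV[2]=[0, 0, 0, 0]
Initial: VV[3]=[0, 0, 0, 0]
Event 1: LOCAL 0: VV[0][0]++ -> VV[0]=[1, 0, 0, 0]
Event 2: LOCAL 0: VV[0][0]++ -> VV[0]=[2, 0, 0, 0]
Event 3: LOCAL 2: VV[2][2]++ -> VV[2]=[0, 0, 1, 0]
Event 4: SEND 2->1: VV[2][2]++ -> VV[2]=[0, 0, 2, 0], msg_vec=[0, 0, 2, 0]; VV[1]=max(VV[1],msg_vec) then VV[1][1]++ -> VV[1]=[0, 1, 2, 0]
Event 5: SEND 1->0: VV[1][1]++ -> VV[1]=[0, 2, 2, 0], msg_vec=[0, 2, 2, 0]; VV[0]=max(VV[0],msg_vec) then VV[0][0]++ -> VV[0]=[3, 2, 2, 0]
Event 2 stamp: [2, 0, 0, 0]
Event 4 stamp: [0, 0, 2, 0]
[2, 0, 0, 0] <= [0, 0, 2, 0]? False
[0, 0, 2, 0] <= [2, 0, 0, 0]? False
Relation: concurrent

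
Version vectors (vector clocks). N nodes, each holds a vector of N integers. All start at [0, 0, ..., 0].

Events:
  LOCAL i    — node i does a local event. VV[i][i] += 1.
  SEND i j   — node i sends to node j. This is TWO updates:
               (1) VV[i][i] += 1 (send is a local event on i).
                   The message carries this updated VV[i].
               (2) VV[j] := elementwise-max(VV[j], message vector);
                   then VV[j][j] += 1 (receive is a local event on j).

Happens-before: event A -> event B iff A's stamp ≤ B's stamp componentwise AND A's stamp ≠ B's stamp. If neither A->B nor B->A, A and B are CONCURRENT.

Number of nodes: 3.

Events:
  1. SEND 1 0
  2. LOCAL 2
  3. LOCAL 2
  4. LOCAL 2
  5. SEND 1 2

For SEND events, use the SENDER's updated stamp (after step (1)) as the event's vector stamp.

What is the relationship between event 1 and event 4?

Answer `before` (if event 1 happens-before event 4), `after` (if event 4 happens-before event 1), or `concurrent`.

Answer: concurrent

Derivation:
Initial: VV[0]=[0, 0, 0]
Initial: VV[1]=[0, 0, 0]
Initial: VV[2]=[0, 0, 0]
Event 1: SEND 1->0: VV[1][1]++ -> VV[1]=[0, 1, 0], msg_vec=[0, 1, 0]; VV[0]=max(VV[0],msg_vec) then VV[0][0]++ -> VV[0]=[1, 1, 0]
Event 2: LOCAL 2: VV[2][2]++ -> VV[2]=[0, 0, 1]
Event 3: LOCAL 2: VV[2][2]++ -> VV[2]=[0, 0, 2]
Event 4: LOCAL 2: VV[2][2]++ -> VV[2]=[0, 0, 3]
Event 5: SEND 1->2: VV[1][1]++ -> VV[1]=[0, 2, 0], msg_vec=[0, 2, 0]; VV[2]=max(VV[2],msg_vec) then VV[2][2]++ -> VV[2]=[0, 2, 4]
Event 1 stamp: [0, 1, 0]
Event 4 stamp: [0, 0, 3]
[0, 1, 0] <= [0, 0, 3]? False
[0, 0, 3] <= [0, 1, 0]? False
Relation: concurrent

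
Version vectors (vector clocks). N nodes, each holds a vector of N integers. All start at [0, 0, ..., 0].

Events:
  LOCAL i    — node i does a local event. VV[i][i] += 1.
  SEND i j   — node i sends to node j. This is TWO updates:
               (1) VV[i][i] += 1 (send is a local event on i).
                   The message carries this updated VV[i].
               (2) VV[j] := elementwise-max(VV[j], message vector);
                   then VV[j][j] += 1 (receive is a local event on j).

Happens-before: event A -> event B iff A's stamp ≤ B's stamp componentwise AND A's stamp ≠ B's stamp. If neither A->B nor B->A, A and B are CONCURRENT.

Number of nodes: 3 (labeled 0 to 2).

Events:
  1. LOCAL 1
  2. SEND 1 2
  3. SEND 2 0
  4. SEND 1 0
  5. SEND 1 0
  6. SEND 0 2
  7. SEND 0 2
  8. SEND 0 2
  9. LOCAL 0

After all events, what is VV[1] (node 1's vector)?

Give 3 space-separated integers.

Initial: VV[0]=[0, 0, 0]
Initial: VV[1]=[0, 0, 0]
Initial: VV[2]=[0, 0, 0]
Event 1: LOCAL 1: VV[1][1]++ -> VV[1]=[0, 1, 0]
Event 2: SEND 1->2: VV[1][1]++ -> VV[1]=[0, 2, 0], msg_vec=[0, 2, 0]; VV[2]=max(VV[2],msg_vec) then VV[2][2]++ -> VV[2]=[0, 2, 1]
Event 3: SEND 2->0: VV[2][2]++ -> VV[2]=[0, 2, 2], msg_vec=[0, 2, 2]; VV[0]=max(VV[0],msg_vec) then VV[0][0]++ -> VV[0]=[1, 2, 2]
Event 4: SEND 1->0: VV[1][1]++ -> VV[1]=[0, 3, 0], msg_vec=[0, 3, 0]; VV[0]=max(VV[0],msg_vec) then VV[0][0]++ -> VV[0]=[2, 3, 2]
Event 5: SEND 1->0: VV[1][1]++ -> VV[1]=[0, 4, 0], msg_vec=[0, 4, 0]; VV[0]=max(VV[0],msg_vec) then VV[0][0]++ -> VV[0]=[3, 4, 2]
Event 6: SEND 0->2: VV[0][0]++ -> VV[0]=[4, 4, 2], msg_vec=[4, 4, 2]; VV[2]=max(VV[2],msg_vec) then VV[2][2]++ -> VV[2]=[4, 4, 3]
Event 7: SEND 0->2: VV[0][0]++ -> VV[0]=[5, 4, 2], msg_vec=[5, 4, 2]; VV[2]=max(VV[2],msg_vec) then VV[2][2]++ -> VV[2]=[5, 4, 4]
Event 8: SEND 0->2: VV[0][0]++ -> VV[0]=[6, 4, 2], msg_vec=[6, 4, 2]; VV[2]=max(VV[2],msg_vec) then VV[2][2]++ -> VV[2]=[6, 4, 5]
Event 9: LOCAL 0: VV[0][0]++ -> VV[0]=[7, 4, 2]
Final vectors: VV[0]=[7, 4, 2]; VV[1]=[0, 4, 0]; VV[2]=[6, 4, 5]

Answer: 0 4 0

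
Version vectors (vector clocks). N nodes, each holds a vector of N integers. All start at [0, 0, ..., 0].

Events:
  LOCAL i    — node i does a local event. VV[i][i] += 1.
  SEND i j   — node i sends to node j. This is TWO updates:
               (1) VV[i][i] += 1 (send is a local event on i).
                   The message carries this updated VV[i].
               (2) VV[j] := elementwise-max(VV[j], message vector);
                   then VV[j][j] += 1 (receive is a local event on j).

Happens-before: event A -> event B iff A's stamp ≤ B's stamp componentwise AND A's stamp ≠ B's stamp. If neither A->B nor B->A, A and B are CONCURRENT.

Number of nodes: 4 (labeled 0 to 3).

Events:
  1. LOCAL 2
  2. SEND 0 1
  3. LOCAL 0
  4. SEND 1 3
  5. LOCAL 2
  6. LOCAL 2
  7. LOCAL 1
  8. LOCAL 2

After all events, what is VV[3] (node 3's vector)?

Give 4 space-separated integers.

Answer: 1 2 0 1

Derivation:
Initial: VV[0]=[0, 0, 0, 0]
Initial: VV[1]=[0, 0, 0, 0]
Initial: VV[2]=[0, 0, 0, 0]
Initial: VV[3]=[0, 0, 0, 0]
Event 1: LOCAL 2: VV[2][2]++ -> VV[2]=[0, 0, 1, 0]
Event 2: SEND 0->1: VV[0][0]++ -> VV[0]=[1, 0, 0, 0], msg_vec=[1, 0, 0, 0]; VV[1]=max(VV[1],msg_vec) then VV[1][1]++ -> VV[1]=[1, 1, 0, 0]
Event 3: LOCAL 0: VV[0][0]++ -> VV[0]=[2, 0, 0, 0]
Event 4: SEND 1->3: VV[1][1]++ -> VV[1]=[1, 2, 0, 0], msg_vec=[1, 2, 0, 0]; VV[3]=max(VV[3],msg_vec) then VV[3][3]++ -> VV[3]=[1, 2, 0, 1]
Event 5: LOCAL 2: VV[2][2]++ -> VV[2]=[0, 0, 2, 0]
Event 6: LOCAL 2: VV[2][2]++ -> VV[2]=[0, 0, 3, 0]
Event 7: LOCAL 1: VV[1][1]++ -> VV[1]=[1, 3, 0, 0]
Event 8: LOCAL 2: VV[2][2]++ -> VV[2]=[0, 0, 4, 0]
Final vectors: VV[0]=[2, 0, 0, 0]; VV[1]=[1, 3, 0, 0]; VV[2]=[0, 0, 4, 0]; VV[3]=[1, 2, 0, 1]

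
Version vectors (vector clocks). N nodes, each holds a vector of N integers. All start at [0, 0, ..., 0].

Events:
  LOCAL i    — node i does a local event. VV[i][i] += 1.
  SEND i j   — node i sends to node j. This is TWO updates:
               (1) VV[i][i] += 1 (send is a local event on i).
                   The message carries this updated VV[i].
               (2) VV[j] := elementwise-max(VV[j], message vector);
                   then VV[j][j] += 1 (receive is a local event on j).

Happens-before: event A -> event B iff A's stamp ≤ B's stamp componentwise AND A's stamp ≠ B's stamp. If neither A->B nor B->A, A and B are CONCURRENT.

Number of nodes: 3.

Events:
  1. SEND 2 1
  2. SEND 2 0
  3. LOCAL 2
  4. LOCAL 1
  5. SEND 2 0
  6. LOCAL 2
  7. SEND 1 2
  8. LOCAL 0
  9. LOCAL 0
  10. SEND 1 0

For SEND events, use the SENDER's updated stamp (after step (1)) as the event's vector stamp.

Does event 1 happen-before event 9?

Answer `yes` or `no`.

Initial: VV[0]=[0, 0, 0]
Initial: VV[1]=[0, 0, 0]
Initial: VV[2]=[0, 0, 0]
Event 1: SEND 2->1: VV[2][2]++ -> VV[2]=[0, 0, 1], msg_vec=[0, 0, 1]; VV[1]=max(VV[1],msg_vec) then VV[1][1]++ -> VV[1]=[0, 1, 1]
Event 2: SEND 2->0: VV[2][2]++ -> VV[2]=[0, 0, 2], msg_vec=[0, 0, 2]; VV[0]=max(VV[0],msg_vec) then VV[0][0]++ -> VV[0]=[1, 0, 2]
Event 3: LOCAL 2: VV[2][2]++ -> VV[2]=[0, 0, 3]
Event 4: LOCAL 1: VV[1][1]++ -> VV[1]=[0, 2, 1]
Event 5: SEND 2->0: VV[2][2]++ -> VV[2]=[0, 0, 4], msg_vec=[0, 0, 4]; VV[0]=max(VV[0],msg_vec) then VV[0][0]++ -> VV[0]=[2, 0, 4]
Event 6: LOCAL 2: VV[2][2]++ -> VV[2]=[0, 0, 5]
Event 7: SEND 1->2: VV[1][1]++ -> VV[1]=[0, 3, 1], msg_vec=[0, 3, 1]; VV[2]=max(VV[2],msg_vec) then VV[2][2]++ -> VV[2]=[0, 3, 6]
Event 8: LOCAL 0: VV[0][0]++ -> VV[0]=[3, 0, 4]
Event 9: LOCAL 0: VV[0][0]++ -> VV[0]=[4, 0, 4]
Event 10: SEND 1->0: VV[1][1]++ -> VV[1]=[0, 4, 1], msg_vec=[0, 4, 1]; VV[0]=max(VV[0],msg_vec) then VV[0][0]++ -> VV[0]=[5, 4, 4]
Event 1 stamp: [0, 0, 1]
Event 9 stamp: [4, 0, 4]
[0, 0, 1] <= [4, 0, 4]? True. Equal? False. Happens-before: True

Answer: yes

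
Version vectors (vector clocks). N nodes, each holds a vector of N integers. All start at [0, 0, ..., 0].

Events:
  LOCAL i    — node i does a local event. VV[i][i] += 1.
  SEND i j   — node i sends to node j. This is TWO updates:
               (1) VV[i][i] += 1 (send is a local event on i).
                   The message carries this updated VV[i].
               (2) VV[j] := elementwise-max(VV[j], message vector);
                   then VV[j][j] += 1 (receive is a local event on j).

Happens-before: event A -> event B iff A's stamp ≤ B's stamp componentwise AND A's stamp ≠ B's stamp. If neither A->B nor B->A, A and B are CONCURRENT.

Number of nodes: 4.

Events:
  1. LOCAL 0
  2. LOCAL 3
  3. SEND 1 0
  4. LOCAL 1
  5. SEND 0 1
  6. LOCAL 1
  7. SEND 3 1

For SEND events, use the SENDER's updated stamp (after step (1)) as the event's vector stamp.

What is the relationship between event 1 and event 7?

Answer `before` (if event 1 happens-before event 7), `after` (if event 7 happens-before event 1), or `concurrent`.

Initial: VV[0]=[0, 0, 0, 0]
Initial: VV[1]=[0, 0, 0, 0]
Initial: VV[2]=[0, 0, 0, 0]
Initial: VV[3]=[0, 0, 0, 0]
Event 1: LOCAL 0: VV[0][0]++ -> VV[0]=[1, 0, 0, 0]
Event 2: LOCAL 3: VV[3][3]++ -> VV[3]=[0, 0, 0, 1]
Event 3: SEND 1->0: VV[1][1]++ -> VV[1]=[0, 1, 0, 0], msg_vec=[0, 1, 0, 0]; VV[0]=max(VV[0],msg_vec) then VV[0][0]++ -> VV[0]=[2, 1, 0, 0]
Event 4: LOCAL 1: VV[1][1]++ -> VV[1]=[0, 2, 0, 0]
Event 5: SEND 0->1: VV[0][0]++ -> VV[0]=[3, 1, 0, 0], msg_vec=[3, 1, 0, 0]; VV[1]=max(VV[1],msg_vec) then VV[1][1]++ -> VV[1]=[3, 3, 0, 0]
Event 6: LOCAL 1: VV[1][1]++ -> VV[1]=[3, 4, 0, 0]
Event 7: SEND 3->1: VV[3][3]++ -> VV[3]=[0, 0, 0, 2], msg_vec=[0, 0, 0, 2]; VV[1]=max(VV[1],msg_vec) then VV[1][1]++ -> VV[1]=[3, 5, 0, 2]
Event 1 stamp: [1, 0, 0, 0]
Event 7 stamp: [0, 0, 0, 2]
[1, 0, 0, 0] <= [0, 0, 0, 2]? False
[0, 0, 0, 2] <= [1, 0, 0, 0]? False
Relation: concurrent

Answer: concurrent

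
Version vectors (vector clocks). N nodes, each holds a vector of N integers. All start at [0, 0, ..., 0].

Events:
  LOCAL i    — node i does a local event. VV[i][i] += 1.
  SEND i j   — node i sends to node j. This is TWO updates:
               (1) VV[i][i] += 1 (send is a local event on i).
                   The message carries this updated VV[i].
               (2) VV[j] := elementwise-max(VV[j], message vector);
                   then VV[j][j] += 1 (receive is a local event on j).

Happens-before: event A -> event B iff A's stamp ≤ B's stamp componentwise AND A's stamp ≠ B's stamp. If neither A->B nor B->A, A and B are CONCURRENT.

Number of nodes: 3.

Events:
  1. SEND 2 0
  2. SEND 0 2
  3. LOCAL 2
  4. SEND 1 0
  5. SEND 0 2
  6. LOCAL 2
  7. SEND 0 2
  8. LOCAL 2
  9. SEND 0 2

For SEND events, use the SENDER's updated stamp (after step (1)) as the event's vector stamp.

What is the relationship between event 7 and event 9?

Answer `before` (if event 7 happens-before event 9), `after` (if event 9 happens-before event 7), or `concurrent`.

Answer: before

Derivation:
Initial: VV[0]=[0, 0, 0]
Initial: VV[1]=[0, 0, 0]
Initial: VV[2]=[0, 0, 0]
Event 1: SEND 2->0: VV[2][2]++ -> VV[2]=[0, 0, 1], msg_vec=[0, 0, 1]; VV[0]=max(VV[0],msg_vec) then VV[0][0]++ -> VV[0]=[1, 0, 1]
Event 2: SEND 0->2: VV[0][0]++ -> VV[0]=[2, 0, 1], msg_vec=[2, 0, 1]; VV[2]=max(VV[2],msg_vec) then VV[2][2]++ -> VV[2]=[2, 0, 2]
Event 3: LOCAL 2: VV[2][2]++ -> VV[2]=[2, 0, 3]
Event 4: SEND 1->0: VV[1][1]++ -> VV[1]=[0, 1, 0], msg_vec=[0, 1, 0]; VV[0]=max(VV[0],msg_vec) then VV[0][0]++ -> VV[0]=[3, 1, 1]
Event 5: SEND 0->2: VV[0][0]++ -> VV[0]=[4, 1, 1], msg_vec=[4, 1, 1]; VV[2]=max(VV[2],msg_vec) then VV[2][2]++ -> VV[2]=[4, 1, 4]
Event 6: LOCAL 2: VV[2][2]++ -> VV[2]=[4, 1, 5]
Event 7: SEND 0->2: VV[0][0]++ -> VV[0]=[5, 1, 1], msg_vec=[5, 1, 1]; VV[2]=max(VV[2],msg_vec) then VV[2][2]++ -> VV[2]=[5, 1, 6]
Event 8: LOCAL 2: VV[2][2]++ -> VV[2]=[5, 1, 7]
Event 9: SEND 0->2: VV[0][0]++ -> VV[0]=[6, 1, 1], msg_vec=[6, 1, 1]; VV[2]=max(VV[2],msg_vec) then VV[2][2]++ -> VV[2]=[6, 1, 8]
Event 7 stamp: [5, 1, 1]
Event 9 stamp: [6, 1, 1]
[5, 1, 1] <= [6, 1, 1]? True
[6, 1, 1] <= [5, 1, 1]? False
Relation: before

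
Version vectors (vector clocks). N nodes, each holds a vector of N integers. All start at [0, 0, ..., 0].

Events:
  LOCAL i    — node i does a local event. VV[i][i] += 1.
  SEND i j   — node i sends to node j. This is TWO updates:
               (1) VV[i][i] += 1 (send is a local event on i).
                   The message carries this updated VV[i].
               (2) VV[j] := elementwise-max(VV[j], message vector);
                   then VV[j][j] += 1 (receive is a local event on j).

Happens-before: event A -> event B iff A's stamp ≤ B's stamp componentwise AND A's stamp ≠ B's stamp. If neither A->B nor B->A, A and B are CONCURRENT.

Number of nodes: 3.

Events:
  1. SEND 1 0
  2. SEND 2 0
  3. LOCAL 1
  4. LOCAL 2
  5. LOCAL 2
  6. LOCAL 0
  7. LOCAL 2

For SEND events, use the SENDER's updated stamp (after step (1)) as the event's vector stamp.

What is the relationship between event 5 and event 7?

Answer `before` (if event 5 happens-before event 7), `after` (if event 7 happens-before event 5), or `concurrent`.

Initial: VV[0]=[0, 0, 0]
Initial: VV[1]=[0, 0, 0]
Initial: VV[2]=[0, 0, 0]
Event 1: SEND 1->0: VV[1][1]++ -> VV[1]=[0, 1, 0], msg_vec=[0, 1, 0]; VV[0]=max(VV[0],msg_vec) then VV[0][0]++ -> VV[0]=[1, 1, 0]
Event 2: SEND 2->0: VV[2][2]++ -> VV[2]=[0, 0, 1], msg_vec=[0, 0, 1]; VV[0]=max(VV[0],msg_vec) then VV[0][0]++ -> VV[0]=[2, 1, 1]
Event 3: LOCAL 1: VV[1][1]++ -> VV[1]=[0, 2, 0]
Event 4: LOCAL 2: VV[2][2]++ -> VV[2]=[0, 0, 2]
Event 5: LOCAL 2: VV[2][2]++ -> VV[2]=[0, 0, 3]
Event 6: LOCAL 0: VV[0][0]++ -> VV[0]=[3, 1, 1]
Event 7: LOCAL 2: VV[2][2]++ -> VV[2]=[0, 0, 4]
Event 5 stamp: [0, 0, 3]
Event 7 stamp: [0, 0, 4]
[0, 0, 3] <= [0, 0, 4]? True
[0, 0, 4] <= [0, 0, 3]? False
Relation: before

Answer: before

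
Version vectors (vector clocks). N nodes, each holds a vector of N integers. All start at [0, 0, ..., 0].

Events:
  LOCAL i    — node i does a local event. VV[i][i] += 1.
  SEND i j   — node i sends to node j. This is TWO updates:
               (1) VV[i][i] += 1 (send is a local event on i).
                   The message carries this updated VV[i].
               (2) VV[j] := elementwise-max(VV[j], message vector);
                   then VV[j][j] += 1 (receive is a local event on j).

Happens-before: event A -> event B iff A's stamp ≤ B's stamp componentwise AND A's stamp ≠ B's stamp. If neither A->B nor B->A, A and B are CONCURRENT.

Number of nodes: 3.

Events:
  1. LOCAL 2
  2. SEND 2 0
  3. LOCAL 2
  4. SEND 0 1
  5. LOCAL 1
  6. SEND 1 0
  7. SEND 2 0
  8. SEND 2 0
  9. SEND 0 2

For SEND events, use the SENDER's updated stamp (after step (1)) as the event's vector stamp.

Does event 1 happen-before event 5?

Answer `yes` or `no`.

Initial: VV[0]=[0, 0, 0]
Initial: VV[1]=[0, 0, 0]
Initial: VV[2]=[0, 0, 0]
Event 1: LOCAL 2: VV[2][2]++ -> VV[2]=[0, 0, 1]
Event 2: SEND 2->0: VV[2][2]++ -> VV[2]=[0, 0, 2], msg_vec=[0, 0, 2]; VV[0]=max(VV[0],msg_vec) then VV[0][0]++ -> VV[0]=[1, 0, 2]
Event 3: LOCAL 2: VV[2][2]++ -> VV[2]=[0, 0, 3]
Event 4: SEND 0->1: VV[0][0]++ -> VV[0]=[2, 0, 2], msg_vec=[2, 0, 2]; VV[1]=max(VV[1],msg_vec) then VV[1][1]++ -> VV[1]=[2, 1, 2]
Event 5: LOCAL 1: VV[1][1]++ -> VV[1]=[2, 2, 2]
Event 6: SEND 1->0: VV[1][1]++ -> VV[1]=[2, 3, 2], msg_vec=[2, 3, 2]; VV[0]=max(VV[0],msg_vec) then VV[0][0]++ -> VV[0]=[3, 3, 2]
Event 7: SEND 2->0: VV[2][2]++ -> VV[2]=[0, 0, 4], msg_vec=[0, 0, 4]; VV[0]=max(VV[0],msg_vec) then VV[0][0]++ -> VV[0]=[4, 3, 4]
Event 8: SEND 2->0: VV[2][2]++ -> VV[2]=[0, 0, 5], msg_vec=[0, 0, 5]; VV[0]=max(VV[0],msg_vec) then VV[0][0]++ -> VV[0]=[5, 3, 5]
Event 9: SEND 0->2: VV[0][0]++ -> VV[0]=[6, 3, 5], msg_vec=[6, 3, 5]; VV[2]=max(VV[2],msg_vec) then VV[2][2]++ -> VV[2]=[6, 3, 6]
Event 1 stamp: [0, 0, 1]
Event 5 stamp: [2, 2, 2]
[0, 0, 1] <= [2, 2, 2]? True. Equal? False. Happens-before: True

Answer: yes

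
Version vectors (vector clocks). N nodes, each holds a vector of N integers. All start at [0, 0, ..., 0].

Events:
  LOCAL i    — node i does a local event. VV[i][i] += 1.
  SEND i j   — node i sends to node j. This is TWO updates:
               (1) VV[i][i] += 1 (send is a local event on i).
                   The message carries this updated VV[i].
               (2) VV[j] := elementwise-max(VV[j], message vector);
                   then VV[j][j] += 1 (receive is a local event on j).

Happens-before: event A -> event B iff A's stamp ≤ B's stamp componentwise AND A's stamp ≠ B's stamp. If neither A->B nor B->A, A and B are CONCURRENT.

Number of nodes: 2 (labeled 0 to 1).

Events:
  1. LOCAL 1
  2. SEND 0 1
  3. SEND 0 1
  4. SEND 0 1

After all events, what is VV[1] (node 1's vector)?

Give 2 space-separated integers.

Initial: VV[0]=[0, 0]
Initial: VV[1]=[0, 0]
Event 1: LOCAL 1: VV[1][1]++ -> VV[1]=[0, 1]
Event 2: SEND 0->1: VV[0][0]++ -> VV[0]=[1, 0], msg_vec=[1, 0]; VV[1]=max(VV[1],msg_vec) then VV[1][1]++ -> VV[1]=[1, 2]
Event 3: SEND 0->1: VV[0][0]++ -> VV[0]=[2, 0], msg_vec=[2, 0]; VV[1]=max(VV[1],msg_vec) then VV[1][1]++ -> VV[1]=[2, 3]
Event 4: SEND 0->1: VV[0][0]++ -> VV[0]=[3, 0], msg_vec=[3, 0]; VV[1]=max(VV[1],msg_vec) then VV[1][1]++ -> VV[1]=[3, 4]
Final vectors: VV[0]=[3, 0]; VV[1]=[3, 4]

Answer: 3 4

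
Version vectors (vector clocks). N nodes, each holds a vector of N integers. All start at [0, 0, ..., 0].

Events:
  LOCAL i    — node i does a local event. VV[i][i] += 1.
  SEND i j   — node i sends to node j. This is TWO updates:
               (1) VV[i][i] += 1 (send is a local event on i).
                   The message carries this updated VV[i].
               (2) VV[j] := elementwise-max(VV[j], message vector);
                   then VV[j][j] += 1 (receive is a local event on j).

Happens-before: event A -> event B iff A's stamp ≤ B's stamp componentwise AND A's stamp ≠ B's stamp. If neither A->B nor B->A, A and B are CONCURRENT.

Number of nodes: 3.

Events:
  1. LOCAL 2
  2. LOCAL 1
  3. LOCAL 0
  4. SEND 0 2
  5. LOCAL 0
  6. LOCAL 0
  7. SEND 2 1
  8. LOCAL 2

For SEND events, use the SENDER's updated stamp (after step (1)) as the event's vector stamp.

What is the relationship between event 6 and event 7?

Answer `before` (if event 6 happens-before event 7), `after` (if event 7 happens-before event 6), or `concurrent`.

Initial: VV[0]=[0, 0, 0]
Initial: VV[1]=[0, 0, 0]
Initial: VV[2]=[0, 0, 0]
Event 1: LOCAL 2: VV[2][2]++ -> VV[2]=[0, 0, 1]
Event 2: LOCAL 1: VV[1][1]++ -> VV[1]=[0, 1, 0]
Event 3: LOCAL 0: VV[0][0]++ -> VV[0]=[1, 0, 0]
Event 4: SEND 0->2: VV[0][0]++ -> VV[0]=[2, 0, 0], msg_vec=[2, 0, 0]; VV[2]=max(VV[2],msg_vec) then VV[2][2]++ -> VV[2]=[2, 0, 2]
Event 5: LOCAL 0: VV[0][0]++ -> VV[0]=[3, 0, 0]
Event 6: LOCAL 0: VV[0][0]++ -> VV[0]=[4, 0, 0]
Event 7: SEND 2->1: VV[2][2]++ -> VV[2]=[2, 0, 3], msg_vec=[2, 0, 3]; VV[1]=max(VV[1],msg_vec) then VV[1][1]++ -> VV[1]=[2, 2, 3]
Event 8: LOCAL 2: VV[2][2]++ -> VV[2]=[2, 0, 4]
Event 6 stamp: [4, 0, 0]
Event 7 stamp: [2, 0, 3]
[4, 0, 0] <= [2, 0, 3]? False
[2, 0, 3] <= [4, 0, 0]? False
Relation: concurrent

Answer: concurrent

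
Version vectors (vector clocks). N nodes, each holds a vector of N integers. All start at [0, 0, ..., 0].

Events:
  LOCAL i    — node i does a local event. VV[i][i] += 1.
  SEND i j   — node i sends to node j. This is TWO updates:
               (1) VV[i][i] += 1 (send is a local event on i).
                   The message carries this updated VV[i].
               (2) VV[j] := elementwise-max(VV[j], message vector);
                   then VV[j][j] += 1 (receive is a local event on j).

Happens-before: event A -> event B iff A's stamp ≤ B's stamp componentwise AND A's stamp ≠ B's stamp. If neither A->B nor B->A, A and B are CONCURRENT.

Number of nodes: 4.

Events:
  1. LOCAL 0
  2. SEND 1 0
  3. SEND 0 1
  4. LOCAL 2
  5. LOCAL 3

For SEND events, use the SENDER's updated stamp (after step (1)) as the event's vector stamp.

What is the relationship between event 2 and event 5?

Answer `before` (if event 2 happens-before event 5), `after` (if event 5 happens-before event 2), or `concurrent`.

Answer: concurrent

Derivation:
Initial: VV[0]=[0, 0, 0, 0]
Initial: VV[1]=[0, 0, 0, 0]
Initial: VV[2]=[0, 0, 0, 0]
Initial: VV[3]=[0, 0, 0, 0]
Event 1: LOCAL 0: VV[0][0]++ -> VV[0]=[1, 0, 0, 0]
Event 2: SEND 1->0: VV[1][1]++ -> VV[1]=[0, 1, 0, 0], msg_vec=[0, 1, 0, 0]; VV[0]=max(VV[0],msg_vec) then VV[0][0]++ -> VV[0]=[2, 1, 0, 0]
Event 3: SEND 0->1: VV[0][0]++ -> VV[0]=[3, 1, 0, 0], msg_vec=[3, 1, 0, 0]; VV[1]=max(VV[1],msg_vec) then VV[1][1]++ -> VV[1]=[3, 2, 0, 0]
Event 4: LOCAL 2: VV[2][2]++ -> VV[2]=[0, 0, 1, 0]
Event 5: LOCAL 3: VV[3][3]++ -> VV[3]=[0, 0, 0, 1]
Event 2 stamp: [0, 1, 0, 0]
Event 5 stamp: [0, 0, 0, 1]
[0, 1, 0, 0] <= [0, 0, 0, 1]? False
[0, 0, 0, 1] <= [0, 1, 0, 0]? False
Relation: concurrent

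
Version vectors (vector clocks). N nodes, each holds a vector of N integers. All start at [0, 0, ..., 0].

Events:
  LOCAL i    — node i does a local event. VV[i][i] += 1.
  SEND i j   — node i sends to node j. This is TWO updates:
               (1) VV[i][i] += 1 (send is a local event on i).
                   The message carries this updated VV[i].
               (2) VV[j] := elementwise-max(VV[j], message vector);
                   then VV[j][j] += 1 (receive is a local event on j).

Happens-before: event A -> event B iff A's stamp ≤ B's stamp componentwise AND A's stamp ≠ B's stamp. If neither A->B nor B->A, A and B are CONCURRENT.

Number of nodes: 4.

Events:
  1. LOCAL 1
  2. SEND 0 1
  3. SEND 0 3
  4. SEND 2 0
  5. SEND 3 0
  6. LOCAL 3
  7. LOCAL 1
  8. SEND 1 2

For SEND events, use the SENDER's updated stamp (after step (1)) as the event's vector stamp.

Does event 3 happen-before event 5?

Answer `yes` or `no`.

Answer: yes

Derivation:
Initial: VV[0]=[0, 0, 0, 0]
Initial: VV[1]=[0, 0, 0, 0]
Initial: VV[2]=[0, 0, 0, 0]
Initial: VV[3]=[0, 0, 0, 0]
Event 1: LOCAL 1: VV[1][1]++ -> VV[1]=[0, 1, 0, 0]
Event 2: SEND 0->1: VV[0][0]++ -> VV[0]=[1, 0, 0, 0], msg_vec=[1, 0, 0, 0]; VV[1]=max(VV[1],msg_vec) then VV[1][1]++ -> VV[1]=[1, 2, 0, 0]
Event 3: SEND 0->3: VV[0][0]++ -> VV[0]=[2, 0, 0, 0], msg_vec=[2, 0, 0, 0]; VV[3]=max(VV[3],msg_vec) then VV[3][3]++ -> VV[3]=[2, 0, 0, 1]
Event 4: SEND 2->0: VV[2][2]++ -> VV[2]=[0, 0, 1, 0], msg_vec=[0, 0, 1, 0]; VV[0]=max(VV[0],msg_vec) then VV[0][0]++ -> VV[0]=[3, 0, 1, 0]
Event 5: SEND 3->0: VV[3][3]++ -> VV[3]=[2, 0, 0, 2], msg_vec=[2, 0, 0, 2]; VV[0]=max(VV[0],msg_vec) then VV[0][0]++ -> VV[0]=[4, 0, 1, 2]
Event 6: LOCAL 3: VV[3][3]++ -> VV[3]=[2, 0, 0, 3]
Event 7: LOCAL 1: VV[1][1]++ -> VV[1]=[1, 3, 0, 0]
Event 8: SEND 1->2: VV[1][1]++ -> VV[1]=[1, 4, 0, 0], msg_vec=[1, 4, 0, 0]; VV[2]=max(VV[2],msg_vec) then VV[2][2]++ -> VV[2]=[1, 4, 2, 0]
Event 3 stamp: [2, 0, 0, 0]
Event 5 stamp: [2, 0, 0, 2]
[2, 0, 0, 0] <= [2, 0, 0, 2]? True. Equal? False. Happens-before: True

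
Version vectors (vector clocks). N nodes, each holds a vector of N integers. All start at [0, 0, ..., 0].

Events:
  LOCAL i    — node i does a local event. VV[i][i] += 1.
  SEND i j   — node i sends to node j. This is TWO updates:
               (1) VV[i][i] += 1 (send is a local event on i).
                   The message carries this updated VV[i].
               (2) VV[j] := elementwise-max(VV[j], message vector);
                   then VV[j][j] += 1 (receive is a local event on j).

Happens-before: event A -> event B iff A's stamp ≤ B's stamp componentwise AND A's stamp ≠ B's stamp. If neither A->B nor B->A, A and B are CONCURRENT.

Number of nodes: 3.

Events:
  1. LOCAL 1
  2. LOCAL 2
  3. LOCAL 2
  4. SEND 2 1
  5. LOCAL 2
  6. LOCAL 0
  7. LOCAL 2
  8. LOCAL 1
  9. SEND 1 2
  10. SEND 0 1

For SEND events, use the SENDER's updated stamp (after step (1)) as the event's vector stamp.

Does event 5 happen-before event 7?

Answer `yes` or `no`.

Answer: yes

Derivation:
Initial: VV[0]=[0, 0, 0]
Initial: VV[1]=[0, 0, 0]
Initial: VV[2]=[0, 0, 0]
Event 1: LOCAL 1: VV[1][1]++ -> VV[1]=[0, 1, 0]
Event 2: LOCAL 2: VV[2][2]++ -> VV[2]=[0, 0, 1]
Event 3: LOCAL 2: VV[2][2]++ -> VV[2]=[0, 0, 2]
Event 4: SEND 2->1: VV[2][2]++ -> VV[2]=[0, 0, 3], msg_vec=[0, 0, 3]; VV[1]=max(VV[1],msg_vec) then VV[1][1]++ -> VV[1]=[0, 2, 3]
Event 5: LOCAL 2: VV[2][2]++ -> VV[2]=[0, 0, 4]
Event 6: LOCAL 0: VV[0][0]++ -> VV[0]=[1, 0, 0]
Event 7: LOCAL 2: VV[2][2]++ -> VV[2]=[0, 0, 5]
Event 8: LOCAL 1: VV[1][1]++ -> VV[1]=[0, 3, 3]
Event 9: SEND 1->2: VV[1][1]++ -> VV[1]=[0, 4, 3], msg_vec=[0, 4, 3]; VV[2]=max(VV[2],msg_vec) then VV[2][2]++ -> VV[2]=[0, 4, 6]
Event 10: SEND 0->1: VV[0][0]++ -> VV[0]=[2, 0, 0], msg_vec=[2, 0, 0]; VV[1]=max(VV[1],msg_vec) then VV[1][1]++ -> VV[1]=[2, 5, 3]
Event 5 stamp: [0, 0, 4]
Event 7 stamp: [0, 0, 5]
[0, 0, 4] <= [0, 0, 5]? True. Equal? False. Happens-before: True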